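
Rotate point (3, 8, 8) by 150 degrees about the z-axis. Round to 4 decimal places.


x' = 3*cos(150) - 8*sin(150) = -6.5981
y' = 3*sin(150) + 8*cos(150) = -5.4282
z' = 8

(-6.5981, -5.4282, 8)


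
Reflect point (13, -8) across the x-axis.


Reflection across x-axis: (x, y) -> (x, -y)
(13, -8) -> (13, 8)

(13, 8)


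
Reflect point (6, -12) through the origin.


Reflection through origin: (x, y) -> (-x, -y)
(6, -12) -> (-6, 12)

(-6, 12)


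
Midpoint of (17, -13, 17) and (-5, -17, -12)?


Midpoint = ((17+-5)/2, (-13+-17)/2, (17+-12)/2) = (6, -15, 2.5)

(6, -15, 2.5)


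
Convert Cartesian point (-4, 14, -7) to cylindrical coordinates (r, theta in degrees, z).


r = sqrt((-4)^2 + 14^2) = 14.5602
theta = atan2(14, -4) = 105.9454 deg
z = -7

r = 14.5602, theta = 105.9454 deg, z = -7


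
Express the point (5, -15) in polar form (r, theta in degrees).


r = sqrt(5^2 + (-15)^2) = 15.8114
theta = atan2(-15, 5) = 288.4349 degrees

r = 15.8114, theta = 288.4349 degrees


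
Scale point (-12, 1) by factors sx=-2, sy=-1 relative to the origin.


Scaling: (x*sx, y*sy) = (-12*-2, 1*-1) = (24, -1)

(24, -1)


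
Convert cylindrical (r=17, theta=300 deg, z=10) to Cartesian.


x = 17 * cos(300) = 8.5
y = 17 * sin(300) = -14.7224
z = 10

(8.5, -14.7224, 10)


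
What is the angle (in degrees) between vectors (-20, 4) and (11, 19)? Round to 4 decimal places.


dot = -20*11 + 4*19 = -144
|u| = 20.3961, |v| = 21.9545
cos(angle) = -0.3216
angle = 108.7587 degrees

108.7587 degrees


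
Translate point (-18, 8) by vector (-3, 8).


Translation: (x+dx, y+dy) = (-18+-3, 8+8) = (-21, 16)

(-21, 16)


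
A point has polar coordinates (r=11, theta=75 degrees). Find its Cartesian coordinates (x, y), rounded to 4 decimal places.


x = 11 * cos(75) = 2.847
y = 11 * sin(75) = 10.6252

(2.847, 10.6252)


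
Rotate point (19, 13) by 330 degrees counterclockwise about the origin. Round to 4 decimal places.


x' = 19*cos(330) - 13*sin(330) = 22.9545
y' = 19*sin(330) + 13*cos(330) = 1.7583

(22.9545, 1.7583)


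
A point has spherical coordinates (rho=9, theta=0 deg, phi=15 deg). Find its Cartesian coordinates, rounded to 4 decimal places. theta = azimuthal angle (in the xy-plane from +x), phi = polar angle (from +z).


x = 9 * sin(15) * cos(0) = 2.3294
y = 9 * sin(15) * sin(0) = 0
z = 9 * cos(15) = 8.6933

(2.3294, 0, 8.6933)


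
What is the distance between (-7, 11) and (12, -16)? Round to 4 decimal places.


d = sqrt((12--7)^2 + (-16-11)^2) = 33.0151

33.0151


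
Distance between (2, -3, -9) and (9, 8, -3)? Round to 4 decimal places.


d = sqrt((9-2)^2 + (8--3)^2 + (-3--9)^2) = 14.3527

14.3527


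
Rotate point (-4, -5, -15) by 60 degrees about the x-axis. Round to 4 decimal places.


x' = -4
y' = -5*cos(60) - -15*sin(60) = 10.4904
z' = -5*sin(60) + -15*cos(60) = -11.8301

(-4, 10.4904, -11.8301)


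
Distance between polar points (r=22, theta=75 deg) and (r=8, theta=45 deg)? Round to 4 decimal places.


d = sqrt(r1^2 + r2^2 - 2*r1*r2*cos(t2-t1))
d = sqrt(22^2 + 8^2 - 2*22*8*cos(45-75)) = 15.5936

15.5936


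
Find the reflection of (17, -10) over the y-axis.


Reflection across y-axis: (x, y) -> (-x, y)
(17, -10) -> (-17, -10)

(-17, -10)


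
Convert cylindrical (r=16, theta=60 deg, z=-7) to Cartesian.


x = 16 * cos(60) = 8
y = 16 * sin(60) = 13.8564
z = -7

(8, 13.8564, -7)


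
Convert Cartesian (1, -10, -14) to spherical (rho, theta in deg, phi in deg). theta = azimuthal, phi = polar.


rho = sqrt(1^2 + (-10)^2 + (-14)^2) = 17.2337
theta = atan2(-10, 1) = 275.7106 deg
phi = acos(-14/17.2337) = 144.3274 deg

rho = 17.2337, theta = 275.7106 deg, phi = 144.3274 deg


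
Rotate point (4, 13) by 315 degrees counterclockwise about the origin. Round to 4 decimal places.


x' = 4*cos(315) - 13*sin(315) = 12.0208
y' = 4*sin(315) + 13*cos(315) = 6.364

(12.0208, 6.364)


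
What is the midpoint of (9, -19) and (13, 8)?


Midpoint = ((9+13)/2, (-19+8)/2) = (11, -5.5)

(11, -5.5)


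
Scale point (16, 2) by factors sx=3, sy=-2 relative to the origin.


Scaling: (x*sx, y*sy) = (16*3, 2*-2) = (48, -4)

(48, -4)


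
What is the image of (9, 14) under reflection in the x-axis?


Reflection across x-axis: (x, y) -> (x, -y)
(9, 14) -> (9, -14)

(9, -14)


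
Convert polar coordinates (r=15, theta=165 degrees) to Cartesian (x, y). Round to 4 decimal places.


x = 15 * cos(165) = -14.4889
y = 15 * sin(165) = 3.8823

(-14.4889, 3.8823)


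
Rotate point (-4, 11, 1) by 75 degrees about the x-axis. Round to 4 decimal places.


x' = -4
y' = 11*cos(75) - 1*sin(75) = 1.8811
z' = 11*sin(75) + 1*cos(75) = 10.884

(-4, 1.8811, 10.884)


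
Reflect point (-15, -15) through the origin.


Reflection through origin: (x, y) -> (-x, -y)
(-15, -15) -> (15, 15)

(15, 15)


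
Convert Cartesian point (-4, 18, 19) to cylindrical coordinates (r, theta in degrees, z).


r = sqrt((-4)^2 + 18^2) = 18.4391
theta = atan2(18, -4) = 102.5288 deg
z = 19

r = 18.4391, theta = 102.5288 deg, z = 19


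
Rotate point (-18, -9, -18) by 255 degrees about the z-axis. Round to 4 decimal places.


x' = -18*cos(255) - -9*sin(255) = -4.0346
y' = -18*sin(255) + -9*cos(255) = 19.716
z' = -18

(-4.0346, 19.716, -18)


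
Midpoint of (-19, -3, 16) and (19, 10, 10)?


Midpoint = ((-19+19)/2, (-3+10)/2, (16+10)/2) = (0, 3.5, 13)

(0, 3.5, 13)


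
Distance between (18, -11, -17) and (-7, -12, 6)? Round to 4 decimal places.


d = sqrt((-7-18)^2 + (-12--11)^2 + (6--17)^2) = 33.9853

33.9853


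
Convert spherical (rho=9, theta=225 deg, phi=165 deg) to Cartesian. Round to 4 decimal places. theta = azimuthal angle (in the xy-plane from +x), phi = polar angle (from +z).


x = 9 * sin(165) * cos(225) = -1.6471
y = 9 * sin(165) * sin(225) = -1.6471
z = 9 * cos(165) = -8.6933

(-1.6471, -1.6471, -8.6933)


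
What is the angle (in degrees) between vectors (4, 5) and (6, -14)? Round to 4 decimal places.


dot = 4*6 + 5*-14 = -46
|u| = 6.4031, |v| = 15.2315
cos(angle) = -0.4717
angle = 118.1416 degrees

118.1416 degrees


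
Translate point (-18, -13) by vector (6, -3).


Translation: (x+dx, y+dy) = (-18+6, -13+-3) = (-12, -16)

(-12, -16)


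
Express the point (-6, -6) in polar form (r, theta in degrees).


r = sqrt((-6)^2 + (-6)^2) = 8.4853
theta = atan2(-6, -6) = 225 degrees

r = 8.4853, theta = 225 degrees


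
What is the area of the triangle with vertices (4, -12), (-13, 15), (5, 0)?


Area = |x1(y2-y3) + x2(y3-y1) + x3(y1-y2)| / 2
= |4*(15-0) + -13*(0--12) + 5*(-12-15)| / 2
= 115.5

115.5


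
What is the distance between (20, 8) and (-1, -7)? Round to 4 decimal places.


d = sqrt((-1-20)^2 + (-7-8)^2) = 25.807

25.807


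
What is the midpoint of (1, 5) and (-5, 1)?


Midpoint = ((1+-5)/2, (5+1)/2) = (-2, 3)

(-2, 3)


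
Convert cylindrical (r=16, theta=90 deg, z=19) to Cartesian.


x = 16 * cos(90) = 0
y = 16 * sin(90) = 16
z = 19

(0, 16, 19)


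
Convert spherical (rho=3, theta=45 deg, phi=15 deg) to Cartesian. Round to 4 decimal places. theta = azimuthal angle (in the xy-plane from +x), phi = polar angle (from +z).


x = 3 * sin(15) * cos(45) = 0.549
y = 3 * sin(15) * sin(45) = 0.549
z = 3 * cos(15) = 2.8978

(0.549, 0.549, 2.8978)


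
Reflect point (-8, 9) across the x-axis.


Reflection across x-axis: (x, y) -> (x, -y)
(-8, 9) -> (-8, -9)

(-8, -9)


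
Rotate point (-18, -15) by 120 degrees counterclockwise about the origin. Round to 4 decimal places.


x' = -18*cos(120) - -15*sin(120) = 21.9904
y' = -18*sin(120) + -15*cos(120) = -8.0885

(21.9904, -8.0885)


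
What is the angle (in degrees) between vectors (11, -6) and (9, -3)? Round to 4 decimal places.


dot = 11*9 + -6*-3 = 117
|u| = 12.53, |v| = 9.4868
cos(angle) = 0.9843
angle = 10.1755 degrees

10.1755 degrees


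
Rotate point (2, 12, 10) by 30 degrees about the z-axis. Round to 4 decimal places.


x' = 2*cos(30) - 12*sin(30) = -4.2679
y' = 2*sin(30) + 12*cos(30) = 11.3923
z' = 10

(-4.2679, 11.3923, 10)


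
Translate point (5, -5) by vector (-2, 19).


Translation: (x+dx, y+dy) = (5+-2, -5+19) = (3, 14)

(3, 14)


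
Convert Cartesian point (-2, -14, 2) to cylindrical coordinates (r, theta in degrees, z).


r = sqrt((-2)^2 + (-14)^2) = 14.1421
theta = atan2(-14, -2) = 261.8699 deg
z = 2

r = 14.1421, theta = 261.8699 deg, z = 2


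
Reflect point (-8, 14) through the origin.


Reflection through origin: (x, y) -> (-x, -y)
(-8, 14) -> (8, -14)

(8, -14)


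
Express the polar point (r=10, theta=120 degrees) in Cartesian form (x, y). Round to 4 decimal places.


x = 10 * cos(120) = -5
y = 10 * sin(120) = 8.6603

(-5, 8.6603)


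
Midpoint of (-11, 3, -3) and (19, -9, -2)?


Midpoint = ((-11+19)/2, (3+-9)/2, (-3+-2)/2) = (4, -3, -2.5)

(4, -3, -2.5)


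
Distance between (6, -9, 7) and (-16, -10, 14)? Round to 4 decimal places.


d = sqrt((-16-6)^2 + (-10--9)^2 + (14-7)^2) = 23.1084

23.1084


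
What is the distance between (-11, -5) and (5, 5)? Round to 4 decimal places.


d = sqrt((5--11)^2 + (5--5)^2) = 18.868

18.868


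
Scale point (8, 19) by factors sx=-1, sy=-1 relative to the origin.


Scaling: (x*sx, y*sy) = (8*-1, 19*-1) = (-8, -19)

(-8, -19)


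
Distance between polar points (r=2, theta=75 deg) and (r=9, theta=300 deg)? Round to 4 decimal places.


d = sqrt(r1^2 + r2^2 - 2*r1*r2*cos(t2-t1))
d = sqrt(2^2 + 9^2 - 2*2*9*cos(300-75)) = 10.5098

10.5098


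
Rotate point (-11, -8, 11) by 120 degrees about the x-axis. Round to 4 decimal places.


x' = -11
y' = -8*cos(120) - 11*sin(120) = -5.5263
z' = -8*sin(120) + 11*cos(120) = -12.4282

(-11, -5.5263, -12.4282)


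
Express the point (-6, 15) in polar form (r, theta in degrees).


r = sqrt((-6)^2 + 15^2) = 16.1555
theta = atan2(15, -6) = 111.8014 degrees

r = 16.1555, theta = 111.8014 degrees


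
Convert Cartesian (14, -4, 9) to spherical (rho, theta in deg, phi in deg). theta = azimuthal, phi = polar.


rho = sqrt(14^2 + (-4)^2 + 9^2) = 17.1172
theta = atan2(-4, 14) = 344.0546 deg
phi = acos(9/17.1172) = 58.2789 deg

rho = 17.1172, theta = 344.0546 deg, phi = 58.2789 deg


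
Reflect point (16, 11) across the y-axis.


Reflection across y-axis: (x, y) -> (-x, y)
(16, 11) -> (-16, 11)

(-16, 11)


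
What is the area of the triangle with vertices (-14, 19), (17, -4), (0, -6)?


Area = |x1(y2-y3) + x2(y3-y1) + x3(y1-y2)| / 2
= |-14*(-4--6) + 17*(-6-19) + 0*(19--4)| / 2
= 226.5

226.5


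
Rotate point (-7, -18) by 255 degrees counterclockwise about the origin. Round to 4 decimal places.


x' = -7*cos(255) - -18*sin(255) = -15.5749
y' = -7*sin(255) + -18*cos(255) = 11.4202

(-15.5749, 11.4202)


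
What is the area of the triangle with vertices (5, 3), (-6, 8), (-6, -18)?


Area = |x1(y2-y3) + x2(y3-y1) + x3(y1-y2)| / 2
= |5*(8--18) + -6*(-18-3) + -6*(3-8)| / 2
= 143

143


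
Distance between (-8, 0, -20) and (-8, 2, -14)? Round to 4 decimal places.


d = sqrt((-8--8)^2 + (2-0)^2 + (-14--20)^2) = 6.3246

6.3246


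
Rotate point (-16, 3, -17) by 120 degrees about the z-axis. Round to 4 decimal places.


x' = -16*cos(120) - 3*sin(120) = 5.4019
y' = -16*sin(120) + 3*cos(120) = -15.3564
z' = -17

(5.4019, -15.3564, -17)


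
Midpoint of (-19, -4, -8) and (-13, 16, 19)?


Midpoint = ((-19+-13)/2, (-4+16)/2, (-8+19)/2) = (-16, 6, 5.5)

(-16, 6, 5.5)


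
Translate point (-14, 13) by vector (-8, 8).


Translation: (x+dx, y+dy) = (-14+-8, 13+8) = (-22, 21)

(-22, 21)


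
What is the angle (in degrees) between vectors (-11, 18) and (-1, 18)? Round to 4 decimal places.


dot = -11*-1 + 18*18 = 335
|u| = 21.095, |v| = 18.0278
cos(angle) = 0.8809
angle = 28.2497 degrees

28.2497 degrees


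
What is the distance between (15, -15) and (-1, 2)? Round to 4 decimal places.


d = sqrt((-1-15)^2 + (2--15)^2) = 23.3452

23.3452


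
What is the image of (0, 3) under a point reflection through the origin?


Reflection through origin: (x, y) -> (-x, -y)
(0, 3) -> (0, -3)

(0, -3)


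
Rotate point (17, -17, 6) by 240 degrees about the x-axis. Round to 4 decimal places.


x' = 17
y' = -17*cos(240) - 6*sin(240) = 13.6962
z' = -17*sin(240) + 6*cos(240) = 11.7224

(17, 13.6962, 11.7224)


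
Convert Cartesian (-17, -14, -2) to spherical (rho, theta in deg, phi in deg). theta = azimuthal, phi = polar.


rho = sqrt((-17)^2 + (-14)^2 + (-2)^2) = 22.1133
theta = atan2(-14, -17) = 219.4725 deg
phi = acos(-2/22.1133) = 95.1891 deg

rho = 22.1133, theta = 219.4725 deg, phi = 95.1891 deg


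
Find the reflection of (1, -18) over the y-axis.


Reflection across y-axis: (x, y) -> (-x, y)
(1, -18) -> (-1, -18)

(-1, -18)


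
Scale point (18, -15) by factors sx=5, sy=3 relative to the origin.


Scaling: (x*sx, y*sy) = (18*5, -15*3) = (90, -45)

(90, -45)


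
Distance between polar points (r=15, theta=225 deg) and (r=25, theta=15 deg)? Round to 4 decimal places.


d = sqrt(r1^2 + r2^2 - 2*r1*r2*cos(t2-t1))
d = sqrt(15^2 + 25^2 - 2*15*25*cos(15-225)) = 38.7236

38.7236


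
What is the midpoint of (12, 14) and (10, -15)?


Midpoint = ((12+10)/2, (14+-15)/2) = (11, -0.5)

(11, -0.5)


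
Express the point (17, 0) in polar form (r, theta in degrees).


r = sqrt(17^2 + 0^2) = 17
theta = atan2(0, 17) = 0 degrees

r = 17, theta = 0 degrees


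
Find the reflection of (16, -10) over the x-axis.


Reflection across x-axis: (x, y) -> (x, -y)
(16, -10) -> (16, 10)

(16, 10)


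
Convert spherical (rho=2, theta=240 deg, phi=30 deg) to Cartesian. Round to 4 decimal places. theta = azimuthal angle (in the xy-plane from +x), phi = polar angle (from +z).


x = 2 * sin(30) * cos(240) = -0.5
y = 2 * sin(30) * sin(240) = -0.866
z = 2 * cos(30) = 1.7321

(-0.5, -0.866, 1.7321)


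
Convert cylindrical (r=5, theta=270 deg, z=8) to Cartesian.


x = 5 * cos(270) = 0
y = 5 * sin(270) = -5
z = 8

(0, -5, 8)


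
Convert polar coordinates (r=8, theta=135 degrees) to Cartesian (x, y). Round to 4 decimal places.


x = 8 * cos(135) = -5.6569
y = 8 * sin(135) = 5.6569

(-5.6569, 5.6569)


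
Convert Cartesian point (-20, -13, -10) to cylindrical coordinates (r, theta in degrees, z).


r = sqrt((-20)^2 + (-13)^2) = 23.8537
theta = atan2(-13, -20) = 213.0239 deg
z = -10

r = 23.8537, theta = 213.0239 deg, z = -10


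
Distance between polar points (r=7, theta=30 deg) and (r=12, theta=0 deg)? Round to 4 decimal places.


d = sqrt(r1^2 + r2^2 - 2*r1*r2*cos(t2-t1))
d = sqrt(7^2 + 12^2 - 2*7*12*cos(0-30)) = 6.8926

6.8926


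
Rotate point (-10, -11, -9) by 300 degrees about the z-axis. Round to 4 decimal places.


x' = -10*cos(300) - -11*sin(300) = -14.5263
y' = -10*sin(300) + -11*cos(300) = 3.1603
z' = -9

(-14.5263, 3.1603, -9)


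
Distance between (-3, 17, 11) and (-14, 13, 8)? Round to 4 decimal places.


d = sqrt((-14--3)^2 + (13-17)^2 + (8-11)^2) = 12.083

12.083


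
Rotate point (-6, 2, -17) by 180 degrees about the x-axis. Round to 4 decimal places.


x' = -6
y' = 2*cos(180) - -17*sin(180) = -2
z' = 2*sin(180) + -17*cos(180) = 17

(-6, -2, 17)


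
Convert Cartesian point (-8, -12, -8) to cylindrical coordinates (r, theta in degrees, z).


r = sqrt((-8)^2 + (-12)^2) = 14.4222
theta = atan2(-12, -8) = 236.3099 deg
z = -8

r = 14.4222, theta = 236.3099 deg, z = -8


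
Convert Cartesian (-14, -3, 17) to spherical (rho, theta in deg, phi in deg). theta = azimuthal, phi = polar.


rho = sqrt((-14)^2 + (-3)^2 + 17^2) = 22.2261
theta = atan2(-3, -14) = 192.0948 deg
phi = acos(17/22.2261) = 40.1049 deg

rho = 22.2261, theta = 192.0948 deg, phi = 40.1049 deg


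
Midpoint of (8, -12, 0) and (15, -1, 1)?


Midpoint = ((8+15)/2, (-12+-1)/2, (0+1)/2) = (11.5, -6.5, 0.5)

(11.5, -6.5, 0.5)


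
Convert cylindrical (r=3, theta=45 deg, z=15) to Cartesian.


x = 3 * cos(45) = 2.1213
y = 3 * sin(45) = 2.1213
z = 15

(2.1213, 2.1213, 15)


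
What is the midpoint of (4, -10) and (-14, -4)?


Midpoint = ((4+-14)/2, (-10+-4)/2) = (-5, -7)

(-5, -7)


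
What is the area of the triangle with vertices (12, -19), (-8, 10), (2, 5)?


Area = |x1(y2-y3) + x2(y3-y1) + x3(y1-y2)| / 2
= |12*(10-5) + -8*(5--19) + 2*(-19-10)| / 2
= 95

95


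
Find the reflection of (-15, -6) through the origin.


Reflection through origin: (x, y) -> (-x, -y)
(-15, -6) -> (15, 6)

(15, 6)


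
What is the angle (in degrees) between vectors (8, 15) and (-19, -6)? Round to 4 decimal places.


dot = 8*-19 + 15*-6 = -242
|u| = 17, |v| = 19.9249
cos(angle) = -0.7144
angle = 135.5981 degrees

135.5981 degrees


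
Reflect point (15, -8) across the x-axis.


Reflection across x-axis: (x, y) -> (x, -y)
(15, -8) -> (15, 8)

(15, 8)


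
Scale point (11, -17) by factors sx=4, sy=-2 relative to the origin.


Scaling: (x*sx, y*sy) = (11*4, -17*-2) = (44, 34)

(44, 34)


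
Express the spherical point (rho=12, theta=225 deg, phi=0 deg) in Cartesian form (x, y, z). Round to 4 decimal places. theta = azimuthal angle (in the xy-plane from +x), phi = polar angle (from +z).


x = 12 * sin(0) * cos(225) = 0
y = 12 * sin(0) * sin(225) = 0
z = 12 * cos(0) = 12

(0, 0, 12)


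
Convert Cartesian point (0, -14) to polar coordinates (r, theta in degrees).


r = sqrt(0^2 + (-14)^2) = 14
theta = atan2(-14, 0) = 270 degrees

r = 14, theta = 270 degrees


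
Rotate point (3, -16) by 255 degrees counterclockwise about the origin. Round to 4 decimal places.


x' = 3*cos(255) - -16*sin(255) = -16.2313
y' = 3*sin(255) + -16*cos(255) = 1.2433

(-16.2313, 1.2433)


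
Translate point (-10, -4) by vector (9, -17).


Translation: (x+dx, y+dy) = (-10+9, -4+-17) = (-1, -21)

(-1, -21)


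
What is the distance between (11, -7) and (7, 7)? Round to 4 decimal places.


d = sqrt((7-11)^2 + (7--7)^2) = 14.5602

14.5602


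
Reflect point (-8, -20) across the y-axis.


Reflection across y-axis: (x, y) -> (-x, y)
(-8, -20) -> (8, -20)

(8, -20)


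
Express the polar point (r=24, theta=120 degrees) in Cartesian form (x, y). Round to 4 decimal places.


x = 24 * cos(120) = -12
y = 24 * sin(120) = 20.7846

(-12, 20.7846)


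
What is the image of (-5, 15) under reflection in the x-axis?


Reflection across x-axis: (x, y) -> (x, -y)
(-5, 15) -> (-5, -15)

(-5, -15)


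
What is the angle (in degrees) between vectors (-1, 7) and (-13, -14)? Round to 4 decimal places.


dot = -1*-13 + 7*-14 = -85
|u| = 7.0711, |v| = 19.105
cos(angle) = -0.6292
angle = 128.991 degrees

128.991 degrees


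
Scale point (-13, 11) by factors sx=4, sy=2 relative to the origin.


Scaling: (x*sx, y*sy) = (-13*4, 11*2) = (-52, 22)

(-52, 22)


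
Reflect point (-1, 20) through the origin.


Reflection through origin: (x, y) -> (-x, -y)
(-1, 20) -> (1, -20)

(1, -20)


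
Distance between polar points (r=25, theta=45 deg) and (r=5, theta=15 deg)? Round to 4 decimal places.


d = sqrt(r1^2 + r2^2 - 2*r1*r2*cos(t2-t1))
d = sqrt(25^2 + 5^2 - 2*25*5*cos(15-45)) = 20.8205

20.8205


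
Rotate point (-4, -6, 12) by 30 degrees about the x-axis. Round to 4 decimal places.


x' = -4
y' = -6*cos(30) - 12*sin(30) = -11.1962
z' = -6*sin(30) + 12*cos(30) = 7.3923

(-4, -11.1962, 7.3923)


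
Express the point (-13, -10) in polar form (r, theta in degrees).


r = sqrt((-13)^2 + (-10)^2) = 16.4012
theta = atan2(-10, -13) = 217.5686 degrees

r = 16.4012, theta = 217.5686 degrees


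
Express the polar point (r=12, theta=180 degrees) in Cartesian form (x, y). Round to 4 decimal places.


x = 12 * cos(180) = -12
y = 12 * sin(180) = 0

(-12, 0)


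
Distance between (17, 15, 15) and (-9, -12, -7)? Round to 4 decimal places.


d = sqrt((-9-17)^2 + (-12-15)^2 + (-7-15)^2) = 43.4626

43.4626


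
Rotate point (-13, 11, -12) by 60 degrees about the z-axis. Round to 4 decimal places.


x' = -13*cos(60) - 11*sin(60) = -16.0263
y' = -13*sin(60) + 11*cos(60) = -5.7583
z' = -12

(-16.0263, -5.7583, -12)


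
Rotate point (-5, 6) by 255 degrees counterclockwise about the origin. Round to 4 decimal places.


x' = -5*cos(255) - 6*sin(255) = 7.0897
y' = -5*sin(255) + 6*cos(255) = 3.2767

(7.0897, 3.2767)


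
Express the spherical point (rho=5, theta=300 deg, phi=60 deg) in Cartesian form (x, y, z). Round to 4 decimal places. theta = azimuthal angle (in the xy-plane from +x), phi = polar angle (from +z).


x = 5 * sin(60) * cos(300) = 2.1651
y = 5 * sin(60) * sin(300) = -3.75
z = 5 * cos(60) = 2.5

(2.1651, -3.75, 2.5)


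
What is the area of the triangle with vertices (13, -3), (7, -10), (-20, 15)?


Area = |x1(y2-y3) + x2(y3-y1) + x3(y1-y2)| / 2
= |13*(-10-15) + 7*(15--3) + -20*(-3--10)| / 2
= 169.5

169.5


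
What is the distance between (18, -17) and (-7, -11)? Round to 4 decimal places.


d = sqrt((-7-18)^2 + (-11--17)^2) = 25.7099

25.7099


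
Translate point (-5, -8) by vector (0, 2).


Translation: (x+dx, y+dy) = (-5+0, -8+2) = (-5, -6)

(-5, -6)


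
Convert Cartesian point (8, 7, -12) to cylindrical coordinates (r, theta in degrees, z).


r = sqrt(8^2 + 7^2) = 10.6301
theta = atan2(7, 8) = 41.1859 deg
z = -12

r = 10.6301, theta = 41.1859 deg, z = -12


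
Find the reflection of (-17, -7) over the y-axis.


Reflection across y-axis: (x, y) -> (-x, y)
(-17, -7) -> (17, -7)

(17, -7)


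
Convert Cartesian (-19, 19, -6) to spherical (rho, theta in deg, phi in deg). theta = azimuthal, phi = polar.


rho = sqrt((-19)^2 + 19^2 + (-6)^2) = 27.5318
theta = atan2(19, -19) = 135 deg
phi = acos(-6/27.5318) = 102.5875 deg

rho = 27.5318, theta = 135 deg, phi = 102.5875 deg


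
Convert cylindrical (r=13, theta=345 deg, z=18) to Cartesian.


x = 13 * cos(345) = 12.557
y = 13 * sin(345) = -3.3646
z = 18

(12.557, -3.3646, 18)


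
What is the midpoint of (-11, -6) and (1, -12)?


Midpoint = ((-11+1)/2, (-6+-12)/2) = (-5, -9)

(-5, -9)


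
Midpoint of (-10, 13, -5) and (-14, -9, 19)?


Midpoint = ((-10+-14)/2, (13+-9)/2, (-5+19)/2) = (-12, 2, 7)

(-12, 2, 7)


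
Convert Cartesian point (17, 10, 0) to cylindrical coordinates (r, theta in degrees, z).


r = sqrt(17^2 + 10^2) = 19.7231
theta = atan2(10, 17) = 30.4655 deg
z = 0

r = 19.7231, theta = 30.4655 deg, z = 0


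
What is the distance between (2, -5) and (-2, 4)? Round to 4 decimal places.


d = sqrt((-2-2)^2 + (4--5)^2) = 9.8489

9.8489


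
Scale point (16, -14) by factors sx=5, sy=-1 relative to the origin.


Scaling: (x*sx, y*sy) = (16*5, -14*-1) = (80, 14)

(80, 14)


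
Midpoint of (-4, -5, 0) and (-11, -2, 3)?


Midpoint = ((-4+-11)/2, (-5+-2)/2, (0+3)/2) = (-7.5, -3.5, 1.5)

(-7.5, -3.5, 1.5)


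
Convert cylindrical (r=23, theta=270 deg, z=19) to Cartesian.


x = 23 * cos(270) = 0
y = 23 * sin(270) = -23
z = 19

(0, -23, 19)


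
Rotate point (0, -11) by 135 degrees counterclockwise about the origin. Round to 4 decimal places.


x' = 0*cos(135) - -11*sin(135) = 7.7782
y' = 0*sin(135) + -11*cos(135) = 7.7782

(7.7782, 7.7782)


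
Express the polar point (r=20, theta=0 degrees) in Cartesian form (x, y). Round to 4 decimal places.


x = 20 * cos(0) = 20
y = 20 * sin(0) = 0

(20, 0)


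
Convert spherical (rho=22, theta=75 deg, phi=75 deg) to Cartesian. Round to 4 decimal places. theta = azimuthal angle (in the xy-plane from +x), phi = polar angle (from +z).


x = 22 * sin(75) * cos(75) = 5.5
y = 22 * sin(75) * sin(75) = 20.5263
z = 22 * cos(75) = 5.694

(5.5, 20.5263, 5.694)


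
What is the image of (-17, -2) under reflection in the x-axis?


Reflection across x-axis: (x, y) -> (x, -y)
(-17, -2) -> (-17, 2)

(-17, 2)


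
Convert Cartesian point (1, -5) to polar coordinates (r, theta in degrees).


r = sqrt(1^2 + (-5)^2) = 5.099
theta = atan2(-5, 1) = 281.3099 degrees

r = 5.099, theta = 281.3099 degrees


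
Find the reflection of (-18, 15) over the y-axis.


Reflection across y-axis: (x, y) -> (-x, y)
(-18, 15) -> (18, 15)

(18, 15)


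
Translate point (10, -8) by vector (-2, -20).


Translation: (x+dx, y+dy) = (10+-2, -8+-20) = (8, -28)

(8, -28)


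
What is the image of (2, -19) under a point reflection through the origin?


Reflection through origin: (x, y) -> (-x, -y)
(2, -19) -> (-2, 19)

(-2, 19)


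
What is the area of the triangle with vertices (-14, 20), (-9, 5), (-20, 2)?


Area = |x1(y2-y3) + x2(y3-y1) + x3(y1-y2)| / 2
= |-14*(5-2) + -9*(2-20) + -20*(20-5)| / 2
= 90

90


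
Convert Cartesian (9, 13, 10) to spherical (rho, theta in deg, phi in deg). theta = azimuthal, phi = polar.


rho = sqrt(9^2 + 13^2 + 10^2) = 18.7083
theta = atan2(13, 9) = 55.3048 deg
phi = acos(10/18.7083) = 57.6885 deg

rho = 18.7083, theta = 55.3048 deg, phi = 57.6885 deg


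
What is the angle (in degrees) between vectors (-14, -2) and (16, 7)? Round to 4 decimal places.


dot = -14*16 + -2*7 = -238
|u| = 14.1421, |v| = 17.4642
cos(angle) = -0.9636
angle = 164.5007 degrees

164.5007 degrees


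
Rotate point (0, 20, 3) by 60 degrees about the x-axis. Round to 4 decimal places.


x' = 0
y' = 20*cos(60) - 3*sin(60) = 7.4019
z' = 20*sin(60) + 3*cos(60) = 18.8205

(0, 7.4019, 18.8205)


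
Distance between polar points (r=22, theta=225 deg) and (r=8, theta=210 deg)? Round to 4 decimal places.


d = sqrt(r1^2 + r2^2 - 2*r1*r2*cos(t2-t1))
d = sqrt(22^2 + 8^2 - 2*22*8*cos(210-225)) = 14.422

14.422


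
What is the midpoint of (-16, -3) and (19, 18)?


Midpoint = ((-16+19)/2, (-3+18)/2) = (1.5, 7.5)

(1.5, 7.5)


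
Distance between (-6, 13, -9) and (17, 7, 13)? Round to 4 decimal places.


d = sqrt((17--6)^2 + (7-13)^2 + (13--9)^2) = 32.3883

32.3883


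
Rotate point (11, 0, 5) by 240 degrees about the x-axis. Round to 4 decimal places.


x' = 11
y' = 0*cos(240) - 5*sin(240) = 4.3301
z' = 0*sin(240) + 5*cos(240) = -2.5

(11, 4.3301, -2.5)


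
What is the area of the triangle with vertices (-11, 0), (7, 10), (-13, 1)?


Area = |x1(y2-y3) + x2(y3-y1) + x3(y1-y2)| / 2
= |-11*(10-1) + 7*(1-0) + -13*(0-10)| / 2
= 19

19


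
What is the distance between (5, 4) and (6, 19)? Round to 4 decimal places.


d = sqrt((6-5)^2 + (19-4)^2) = 15.0333

15.0333


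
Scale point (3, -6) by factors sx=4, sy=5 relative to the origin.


Scaling: (x*sx, y*sy) = (3*4, -6*5) = (12, -30)

(12, -30)


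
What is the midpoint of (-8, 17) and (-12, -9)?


Midpoint = ((-8+-12)/2, (17+-9)/2) = (-10, 4)

(-10, 4)


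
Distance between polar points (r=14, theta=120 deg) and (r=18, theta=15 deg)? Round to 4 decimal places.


d = sqrt(r1^2 + r2^2 - 2*r1*r2*cos(t2-t1))
d = sqrt(14^2 + 18^2 - 2*14*18*cos(15-120)) = 25.5038

25.5038


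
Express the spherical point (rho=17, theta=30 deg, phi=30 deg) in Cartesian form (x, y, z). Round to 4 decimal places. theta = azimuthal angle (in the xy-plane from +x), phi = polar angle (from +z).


x = 17 * sin(30) * cos(30) = 7.3612
y = 17 * sin(30) * sin(30) = 4.25
z = 17 * cos(30) = 14.7224

(7.3612, 4.25, 14.7224)


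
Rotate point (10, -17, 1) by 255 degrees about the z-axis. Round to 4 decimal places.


x' = 10*cos(255) - -17*sin(255) = -19.0089
y' = 10*sin(255) + -17*cos(255) = -5.2593
z' = 1

(-19.0089, -5.2593, 1)


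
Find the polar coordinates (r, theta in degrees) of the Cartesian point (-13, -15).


r = sqrt((-13)^2 + (-15)^2) = 19.8494
theta = atan2(-15, -13) = 229.0856 degrees

r = 19.8494, theta = 229.0856 degrees


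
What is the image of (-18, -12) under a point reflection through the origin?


Reflection through origin: (x, y) -> (-x, -y)
(-18, -12) -> (18, 12)

(18, 12)


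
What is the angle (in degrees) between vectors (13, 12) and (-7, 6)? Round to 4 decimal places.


dot = 13*-7 + 12*6 = -19
|u| = 17.6918, |v| = 9.2195
cos(angle) = -0.1165
angle = 96.6893 degrees

96.6893 degrees


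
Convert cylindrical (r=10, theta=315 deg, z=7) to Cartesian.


x = 10 * cos(315) = 7.0711
y = 10 * sin(315) = -7.0711
z = 7

(7.0711, -7.0711, 7)


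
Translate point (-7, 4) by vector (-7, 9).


Translation: (x+dx, y+dy) = (-7+-7, 4+9) = (-14, 13)

(-14, 13)


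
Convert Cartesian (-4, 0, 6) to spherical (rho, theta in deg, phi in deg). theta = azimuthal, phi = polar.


rho = sqrt((-4)^2 + 0^2 + 6^2) = 7.2111
theta = atan2(0, -4) = 180 deg
phi = acos(6/7.2111) = 33.6901 deg

rho = 7.2111, theta = 180 deg, phi = 33.6901 deg


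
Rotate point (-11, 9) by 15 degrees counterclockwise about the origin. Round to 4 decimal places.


x' = -11*cos(15) - 9*sin(15) = -12.9546
y' = -11*sin(15) + 9*cos(15) = 5.8463

(-12.9546, 5.8463)


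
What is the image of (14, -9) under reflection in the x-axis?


Reflection across x-axis: (x, y) -> (x, -y)
(14, -9) -> (14, 9)

(14, 9)


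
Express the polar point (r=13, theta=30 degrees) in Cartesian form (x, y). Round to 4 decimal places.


x = 13 * cos(30) = 11.2583
y = 13 * sin(30) = 6.5

(11.2583, 6.5)


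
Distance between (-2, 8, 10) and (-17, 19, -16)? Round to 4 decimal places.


d = sqrt((-17--2)^2 + (19-8)^2 + (-16-10)^2) = 31.9687

31.9687


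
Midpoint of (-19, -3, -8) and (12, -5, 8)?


Midpoint = ((-19+12)/2, (-3+-5)/2, (-8+8)/2) = (-3.5, -4, 0)

(-3.5, -4, 0)


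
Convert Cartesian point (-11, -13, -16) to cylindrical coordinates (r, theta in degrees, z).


r = sqrt((-11)^2 + (-13)^2) = 17.0294
theta = atan2(-13, -11) = 229.7636 deg
z = -16

r = 17.0294, theta = 229.7636 deg, z = -16


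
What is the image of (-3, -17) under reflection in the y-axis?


Reflection across y-axis: (x, y) -> (-x, y)
(-3, -17) -> (3, -17)

(3, -17)


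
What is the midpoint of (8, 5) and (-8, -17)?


Midpoint = ((8+-8)/2, (5+-17)/2) = (0, -6)

(0, -6)


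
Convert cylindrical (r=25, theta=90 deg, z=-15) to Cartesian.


x = 25 * cos(90) = 0
y = 25 * sin(90) = 25
z = -15

(0, 25, -15)


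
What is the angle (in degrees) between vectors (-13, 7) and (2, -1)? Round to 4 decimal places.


dot = -13*2 + 7*-1 = -33
|u| = 14.7648, |v| = 2.2361
cos(angle) = -0.9995
angle = 178.2643 degrees

178.2643 degrees


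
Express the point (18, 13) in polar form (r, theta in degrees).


r = sqrt(18^2 + 13^2) = 22.2036
theta = atan2(13, 18) = 35.8377 degrees

r = 22.2036, theta = 35.8377 degrees


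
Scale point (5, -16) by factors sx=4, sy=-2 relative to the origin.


Scaling: (x*sx, y*sy) = (5*4, -16*-2) = (20, 32)

(20, 32)


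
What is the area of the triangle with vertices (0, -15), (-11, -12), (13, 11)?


Area = |x1(y2-y3) + x2(y3-y1) + x3(y1-y2)| / 2
= |0*(-12-11) + -11*(11--15) + 13*(-15--12)| / 2
= 162.5

162.5


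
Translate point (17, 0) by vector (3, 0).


Translation: (x+dx, y+dy) = (17+3, 0+0) = (20, 0)

(20, 0)


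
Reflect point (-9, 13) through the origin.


Reflection through origin: (x, y) -> (-x, -y)
(-9, 13) -> (9, -13)

(9, -13)


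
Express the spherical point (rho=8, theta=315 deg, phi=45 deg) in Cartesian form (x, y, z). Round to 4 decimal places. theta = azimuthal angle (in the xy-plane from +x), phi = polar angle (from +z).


x = 8 * sin(45) * cos(315) = 4
y = 8 * sin(45) * sin(315) = -4
z = 8 * cos(45) = 5.6569

(4, -4, 5.6569)


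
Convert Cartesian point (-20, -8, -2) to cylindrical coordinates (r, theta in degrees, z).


r = sqrt((-20)^2 + (-8)^2) = 21.5407
theta = atan2(-8, -20) = 201.8014 deg
z = -2

r = 21.5407, theta = 201.8014 deg, z = -2


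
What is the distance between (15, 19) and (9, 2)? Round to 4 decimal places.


d = sqrt((9-15)^2 + (2-19)^2) = 18.0278

18.0278


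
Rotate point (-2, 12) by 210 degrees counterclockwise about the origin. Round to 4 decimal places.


x' = -2*cos(210) - 12*sin(210) = 7.7321
y' = -2*sin(210) + 12*cos(210) = -9.3923

(7.7321, -9.3923)


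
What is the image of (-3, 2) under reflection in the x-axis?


Reflection across x-axis: (x, y) -> (x, -y)
(-3, 2) -> (-3, -2)

(-3, -2)


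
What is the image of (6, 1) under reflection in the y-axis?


Reflection across y-axis: (x, y) -> (-x, y)
(6, 1) -> (-6, 1)

(-6, 1)


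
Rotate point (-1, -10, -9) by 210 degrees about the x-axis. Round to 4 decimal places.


x' = -1
y' = -10*cos(210) - -9*sin(210) = 4.1603
z' = -10*sin(210) + -9*cos(210) = 12.7942

(-1, 4.1603, 12.7942)


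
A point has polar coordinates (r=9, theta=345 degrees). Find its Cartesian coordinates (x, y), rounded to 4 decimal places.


x = 9 * cos(345) = 8.6933
y = 9 * sin(345) = -2.3294

(8.6933, -2.3294)


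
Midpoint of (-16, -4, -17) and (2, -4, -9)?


Midpoint = ((-16+2)/2, (-4+-4)/2, (-17+-9)/2) = (-7, -4, -13)

(-7, -4, -13)


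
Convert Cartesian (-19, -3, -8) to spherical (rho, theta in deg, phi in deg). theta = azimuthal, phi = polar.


rho = sqrt((-19)^2 + (-3)^2 + (-8)^2) = 20.8327
theta = atan2(-3, -19) = 188.9726 deg
phi = acos(-8/20.8327) = 112.5824 deg

rho = 20.8327, theta = 188.9726 deg, phi = 112.5824 deg


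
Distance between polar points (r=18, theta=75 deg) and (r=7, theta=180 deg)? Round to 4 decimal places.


d = sqrt(r1^2 + r2^2 - 2*r1*r2*cos(t2-t1))
d = sqrt(18^2 + 7^2 - 2*18*7*cos(180-75)) = 20.9338

20.9338


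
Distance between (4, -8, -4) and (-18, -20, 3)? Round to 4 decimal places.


d = sqrt((-18-4)^2 + (-20--8)^2 + (3--4)^2) = 26.0192

26.0192


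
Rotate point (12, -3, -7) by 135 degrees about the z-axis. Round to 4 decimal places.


x' = 12*cos(135) - -3*sin(135) = -6.364
y' = 12*sin(135) + -3*cos(135) = 10.6066
z' = -7

(-6.364, 10.6066, -7)


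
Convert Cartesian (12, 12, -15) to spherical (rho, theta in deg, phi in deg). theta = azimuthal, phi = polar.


rho = sqrt(12^2 + 12^2 + (-15)^2) = 22.6495
theta = atan2(12, 12) = 45 deg
phi = acos(-15/22.6495) = 131.4729 deg

rho = 22.6495, theta = 45 deg, phi = 131.4729 deg


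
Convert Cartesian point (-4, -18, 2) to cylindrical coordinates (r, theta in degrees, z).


r = sqrt((-4)^2 + (-18)^2) = 18.4391
theta = atan2(-18, -4) = 257.4712 deg
z = 2

r = 18.4391, theta = 257.4712 deg, z = 2


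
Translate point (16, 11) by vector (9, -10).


Translation: (x+dx, y+dy) = (16+9, 11+-10) = (25, 1)

(25, 1)


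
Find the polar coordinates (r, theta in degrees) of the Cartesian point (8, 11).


r = sqrt(8^2 + 11^2) = 13.6015
theta = atan2(11, 8) = 53.9726 degrees

r = 13.6015, theta = 53.9726 degrees


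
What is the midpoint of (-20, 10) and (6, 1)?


Midpoint = ((-20+6)/2, (10+1)/2) = (-7, 5.5)

(-7, 5.5)


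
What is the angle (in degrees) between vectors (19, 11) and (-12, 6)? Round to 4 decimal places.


dot = 19*-12 + 11*6 = -162
|u| = 21.9545, |v| = 13.4164
cos(angle) = -0.55
angle = 123.3664 degrees

123.3664 degrees


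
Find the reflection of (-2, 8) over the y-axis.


Reflection across y-axis: (x, y) -> (-x, y)
(-2, 8) -> (2, 8)

(2, 8)


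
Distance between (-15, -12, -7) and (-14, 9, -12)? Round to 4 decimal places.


d = sqrt((-14--15)^2 + (9--12)^2 + (-12--7)^2) = 21.6102

21.6102


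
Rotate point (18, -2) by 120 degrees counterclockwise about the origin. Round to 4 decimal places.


x' = 18*cos(120) - -2*sin(120) = -7.2679
y' = 18*sin(120) + -2*cos(120) = 16.5885

(-7.2679, 16.5885)


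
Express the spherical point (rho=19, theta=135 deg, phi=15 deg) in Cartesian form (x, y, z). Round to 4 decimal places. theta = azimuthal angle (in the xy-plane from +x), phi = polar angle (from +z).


x = 19 * sin(15) * cos(135) = -3.4772
y = 19 * sin(15) * sin(135) = 3.4772
z = 19 * cos(15) = 18.3526

(-3.4772, 3.4772, 18.3526)


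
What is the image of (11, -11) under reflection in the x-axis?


Reflection across x-axis: (x, y) -> (x, -y)
(11, -11) -> (11, 11)

(11, 11)


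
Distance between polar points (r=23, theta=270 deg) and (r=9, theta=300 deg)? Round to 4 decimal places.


d = sqrt(r1^2 + r2^2 - 2*r1*r2*cos(t2-t1))
d = sqrt(23^2 + 9^2 - 2*23*9*cos(300-270)) = 15.8577

15.8577


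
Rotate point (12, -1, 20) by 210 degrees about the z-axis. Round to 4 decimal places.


x' = 12*cos(210) - -1*sin(210) = -10.8923
y' = 12*sin(210) + -1*cos(210) = -5.134
z' = 20

(-10.8923, -5.134, 20)


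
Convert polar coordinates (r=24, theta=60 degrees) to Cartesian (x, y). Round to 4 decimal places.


x = 24 * cos(60) = 12
y = 24 * sin(60) = 20.7846

(12, 20.7846)


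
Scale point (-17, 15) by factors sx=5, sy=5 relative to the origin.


Scaling: (x*sx, y*sy) = (-17*5, 15*5) = (-85, 75)

(-85, 75)


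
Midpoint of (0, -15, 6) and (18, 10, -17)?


Midpoint = ((0+18)/2, (-15+10)/2, (6+-17)/2) = (9, -2.5, -5.5)

(9, -2.5, -5.5)


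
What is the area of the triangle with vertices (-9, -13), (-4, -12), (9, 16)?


Area = |x1(y2-y3) + x2(y3-y1) + x3(y1-y2)| / 2
= |-9*(-12-16) + -4*(16--13) + 9*(-13--12)| / 2
= 63.5

63.5


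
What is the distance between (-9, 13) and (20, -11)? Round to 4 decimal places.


d = sqrt((20--9)^2 + (-11-13)^2) = 37.6431

37.6431


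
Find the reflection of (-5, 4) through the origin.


Reflection through origin: (x, y) -> (-x, -y)
(-5, 4) -> (5, -4)

(5, -4)


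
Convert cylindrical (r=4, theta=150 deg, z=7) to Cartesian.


x = 4 * cos(150) = -3.4641
y = 4 * sin(150) = 2
z = 7

(-3.4641, 2, 7)


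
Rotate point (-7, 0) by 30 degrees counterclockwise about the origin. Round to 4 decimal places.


x' = -7*cos(30) - 0*sin(30) = -6.0622
y' = -7*sin(30) + 0*cos(30) = -3.5

(-6.0622, -3.5)


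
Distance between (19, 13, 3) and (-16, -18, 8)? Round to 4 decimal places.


d = sqrt((-16-19)^2 + (-18-13)^2 + (8-3)^2) = 47.0213

47.0213


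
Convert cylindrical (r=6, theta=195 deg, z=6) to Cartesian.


x = 6 * cos(195) = -5.7956
y = 6 * sin(195) = -1.5529
z = 6

(-5.7956, -1.5529, 6)


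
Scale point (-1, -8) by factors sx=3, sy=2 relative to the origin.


Scaling: (x*sx, y*sy) = (-1*3, -8*2) = (-3, -16)

(-3, -16)


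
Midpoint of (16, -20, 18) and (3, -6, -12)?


Midpoint = ((16+3)/2, (-20+-6)/2, (18+-12)/2) = (9.5, -13, 3)

(9.5, -13, 3)


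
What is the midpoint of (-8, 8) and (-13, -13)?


Midpoint = ((-8+-13)/2, (8+-13)/2) = (-10.5, -2.5)

(-10.5, -2.5)


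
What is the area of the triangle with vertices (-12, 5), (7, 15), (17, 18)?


Area = |x1(y2-y3) + x2(y3-y1) + x3(y1-y2)| / 2
= |-12*(15-18) + 7*(18-5) + 17*(5-15)| / 2
= 21.5

21.5


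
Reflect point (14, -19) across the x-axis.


Reflection across x-axis: (x, y) -> (x, -y)
(14, -19) -> (14, 19)

(14, 19)


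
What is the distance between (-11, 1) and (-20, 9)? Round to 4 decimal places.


d = sqrt((-20--11)^2 + (9-1)^2) = 12.0416

12.0416


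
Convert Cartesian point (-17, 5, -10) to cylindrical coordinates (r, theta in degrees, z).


r = sqrt((-17)^2 + 5^2) = 17.72
theta = atan2(5, -17) = 163.6105 deg
z = -10

r = 17.72, theta = 163.6105 deg, z = -10


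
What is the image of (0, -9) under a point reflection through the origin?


Reflection through origin: (x, y) -> (-x, -y)
(0, -9) -> (0, 9)

(0, 9)


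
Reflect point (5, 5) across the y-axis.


Reflection across y-axis: (x, y) -> (-x, y)
(5, 5) -> (-5, 5)

(-5, 5)


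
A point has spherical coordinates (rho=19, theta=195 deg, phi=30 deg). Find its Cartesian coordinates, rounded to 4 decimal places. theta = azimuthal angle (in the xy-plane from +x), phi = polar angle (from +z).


x = 19 * sin(30) * cos(195) = -9.1763
y = 19 * sin(30) * sin(195) = -2.4588
z = 19 * cos(30) = 16.4545

(-9.1763, -2.4588, 16.4545)
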